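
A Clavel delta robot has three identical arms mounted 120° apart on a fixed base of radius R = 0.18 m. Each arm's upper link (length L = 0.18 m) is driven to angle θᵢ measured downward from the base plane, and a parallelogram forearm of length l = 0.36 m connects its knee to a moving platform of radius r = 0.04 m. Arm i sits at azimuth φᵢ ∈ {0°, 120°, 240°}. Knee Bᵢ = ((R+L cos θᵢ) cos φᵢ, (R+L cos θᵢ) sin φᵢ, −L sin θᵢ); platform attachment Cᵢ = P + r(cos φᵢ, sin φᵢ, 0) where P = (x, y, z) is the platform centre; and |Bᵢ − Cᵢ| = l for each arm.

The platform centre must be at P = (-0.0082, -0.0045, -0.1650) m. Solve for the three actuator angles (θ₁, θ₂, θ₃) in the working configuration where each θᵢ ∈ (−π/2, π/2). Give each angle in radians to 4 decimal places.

arm 1 (φ=0.0°): x'=-0.0082, y'=-0.0045
  A cos θ + B sin θ = C:  0.1482·cos θ + -0.1650·sin θ = 0.1333
  θ1 = atan2(B,A) + arccos(C/0.2218) = 0.0870
rotate P by −φ2: (0.0002, 0.0094, -0.1650)
  e−x'=0.1398;  (l²−L²−(e−x')²−y'²−z²)/2L = 0.1398
  γ=atan2(-0.1650,0.1398)=-0.8679;  ψ=arccos(0.6467)=0.8676;  θ2=γ+ψ≈-0.0003
rotate P by −φ3: (0.0080, -0.0049, -0.1650)
  e−x'=0.1320;  (l²−L²−(e−x')²−y'²−z²)/2L = 0.1459
  θ3 = atan2(B,A) + arccos(C/0.2113) = -0.0874

θ₁ = 0.0870, θ₂ = -0.0003, θ₃ = -0.0874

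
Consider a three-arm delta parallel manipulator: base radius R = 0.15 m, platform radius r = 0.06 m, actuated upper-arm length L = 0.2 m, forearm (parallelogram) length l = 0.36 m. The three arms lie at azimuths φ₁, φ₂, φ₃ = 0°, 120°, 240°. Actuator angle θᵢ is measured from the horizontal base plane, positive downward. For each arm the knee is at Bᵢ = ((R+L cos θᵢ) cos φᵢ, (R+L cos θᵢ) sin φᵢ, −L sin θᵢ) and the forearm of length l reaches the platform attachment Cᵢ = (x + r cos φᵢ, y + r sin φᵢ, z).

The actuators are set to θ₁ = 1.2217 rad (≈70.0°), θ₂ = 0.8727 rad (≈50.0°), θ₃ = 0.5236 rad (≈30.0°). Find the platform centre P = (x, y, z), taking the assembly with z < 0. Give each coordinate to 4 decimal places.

arm 1 at φ=0.0°: (R−r)+L cos θ1 = 0.1584;  S1 = (0.1584, 0.0000, -0.1879)
φ2=120.0°: virtual centre (-0.1093, 0.1893, -0.1532), radius l
φ3=240.0°: virtual centre (-0.1316, -0.2279, -0.1000), radius l
subtract pairs → two planes through P
linear system: -0.5354x+0.3785y = 0.0108−0.0694z; -0.5800x+-0.4559y = 0.0189−0.1759z
det = 0.4636;  x = -0.0260+0.2119z,  y = -0.0082+0.1162z
into |P−S₁|² = l²: 1.0584z² + 0.2958z + -0.0602 = 0;  Δ = 0.3423;  z = -0.4161 or 0.1367 → z<0 root = -0.4161
x = -0.1142, y = -0.0566

(-0.1142, -0.0566, -0.4161)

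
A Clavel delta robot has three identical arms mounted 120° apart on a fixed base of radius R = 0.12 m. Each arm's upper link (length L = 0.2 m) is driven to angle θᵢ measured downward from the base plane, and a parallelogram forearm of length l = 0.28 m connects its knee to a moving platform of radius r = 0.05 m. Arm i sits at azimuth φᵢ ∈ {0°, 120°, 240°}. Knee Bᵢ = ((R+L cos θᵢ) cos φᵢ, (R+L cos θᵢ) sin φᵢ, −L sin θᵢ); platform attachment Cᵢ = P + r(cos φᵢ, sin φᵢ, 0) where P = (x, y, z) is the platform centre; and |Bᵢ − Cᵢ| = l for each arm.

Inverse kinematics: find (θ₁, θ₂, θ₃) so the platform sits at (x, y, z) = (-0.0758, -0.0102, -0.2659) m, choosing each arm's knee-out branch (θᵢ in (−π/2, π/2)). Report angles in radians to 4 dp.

θ₁ = 0.9598, θ₂ = 0.5234, θ₃ = 0.4363

rotate P by −φ1: (-0.0758, -0.0102, -0.2659)
  A=0.1458, B=-0.2659, C=(l²−L²−A²−y'²−z²)/(2L)=-0.1342
  √(A²+B²)=0.3032;  θ1 = -1.0692+2.0291 ≈ 0.9598
φ2=120.0° → target in arm frame (0.0291, 0.0707)
  A=0.0409, B=-0.2659, C=(l²−L²−A²−y'²−z²)/(2L)=-0.0975
  √(A²+B²)=0.2690;  θ2 = -1.4181+1.9415 ≈ 0.5234
rotate P by −φ3: (0.0467, -0.0605, -0.2659)
  A cos θ + B sin θ = C:  0.0233·cos θ + -0.2659·sin θ = -0.0913
  √(A²+B²)=0.2669;  θ3 = -1.4835+1.9198 ≈ 0.4363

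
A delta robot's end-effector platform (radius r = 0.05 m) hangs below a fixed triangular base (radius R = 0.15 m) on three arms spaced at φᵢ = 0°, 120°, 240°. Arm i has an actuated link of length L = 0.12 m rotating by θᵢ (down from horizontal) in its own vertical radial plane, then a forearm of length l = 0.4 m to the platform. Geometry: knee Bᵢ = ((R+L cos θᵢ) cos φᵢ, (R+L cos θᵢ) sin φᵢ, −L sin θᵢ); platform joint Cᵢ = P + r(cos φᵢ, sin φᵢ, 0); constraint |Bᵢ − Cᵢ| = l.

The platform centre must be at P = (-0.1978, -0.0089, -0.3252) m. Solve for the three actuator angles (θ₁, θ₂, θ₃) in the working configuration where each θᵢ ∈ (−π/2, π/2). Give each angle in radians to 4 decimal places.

rotate P by −φ1: (-0.1978, -0.0089, -0.3252)
  A cos θ + B sin θ = C:  0.2978·cos θ + -0.3252·sin θ = -0.2038
  γ=atan2(-0.3252,0.2978)=-0.8294;  ψ=arccos(-0.4622)=2.0513;  θ1=γ+ψ≈1.2220
rotate P by −φ2: (0.0912, 0.1757, -0.3252)
  e−x'=0.0088;  (l²−L²−(e−x')²−y'²−z²)/2L = 0.0370
  √(A²+B²)=0.3253;  θ2 = -1.5437+1.4568 ≈ -0.0869
arm 3 (φ=240.0°): x'=0.1066, y'=-0.1668
  e−x'=-0.0066;  (l²−L²−(e−x')²−y'²−z²)/2L = 0.0498
  θ3 = atan2(B,A) + arccos(C/0.3253) = -0.1742

θ₁ = 1.2220, θ₂ = -0.0869, θ₃ = -0.1742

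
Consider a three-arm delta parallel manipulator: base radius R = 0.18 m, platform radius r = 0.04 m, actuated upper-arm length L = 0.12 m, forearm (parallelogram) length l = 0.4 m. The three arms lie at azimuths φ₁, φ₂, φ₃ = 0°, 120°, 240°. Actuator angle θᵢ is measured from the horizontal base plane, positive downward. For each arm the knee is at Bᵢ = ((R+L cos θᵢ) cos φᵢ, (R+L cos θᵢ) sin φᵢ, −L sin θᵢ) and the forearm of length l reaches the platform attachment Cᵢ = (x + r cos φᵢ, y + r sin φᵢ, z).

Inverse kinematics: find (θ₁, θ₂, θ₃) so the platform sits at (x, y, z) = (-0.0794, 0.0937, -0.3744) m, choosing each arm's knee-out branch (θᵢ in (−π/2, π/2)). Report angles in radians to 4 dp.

φ1=0.0° → target in arm frame (-0.0794, 0.0937)
  e−x'=0.2194;  (l²−L²−(e−x')²−y'²−z²)/2L = -0.2145
  γ=atan2(-0.3744,0.2194)=-1.0407;  ψ=arccos(-0.4944)=2.0879;  θ1=γ+ψ≈1.0472
φ2=120.0° → target in arm frame (0.1208, 0.0219)
  A=0.0192, B=-0.3744, C=(l²−L²−A²−y'²−z²)/(2L)=0.0191
  γ=atan2(-0.3744,0.0192)=-1.5197;  ψ=arccos(0.0509)=1.5199;  θ2=γ+ψ≈0.0002
φ3=240.0° → target in arm frame (-0.0414, -0.1156)
  e−x'=0.1814;  (l²−L²−(e−x')²−y'²−z²)/2L = -0.1703
  γ=atan2(-0.3744,0.1814)=-1.1195;  ψ=arccos(-0.4092)=1.9924;  θ3=γ+ψ≈0.8729

θ₁ = 1.0472, θ₂ = 0.0002, θ₃ = 0.8729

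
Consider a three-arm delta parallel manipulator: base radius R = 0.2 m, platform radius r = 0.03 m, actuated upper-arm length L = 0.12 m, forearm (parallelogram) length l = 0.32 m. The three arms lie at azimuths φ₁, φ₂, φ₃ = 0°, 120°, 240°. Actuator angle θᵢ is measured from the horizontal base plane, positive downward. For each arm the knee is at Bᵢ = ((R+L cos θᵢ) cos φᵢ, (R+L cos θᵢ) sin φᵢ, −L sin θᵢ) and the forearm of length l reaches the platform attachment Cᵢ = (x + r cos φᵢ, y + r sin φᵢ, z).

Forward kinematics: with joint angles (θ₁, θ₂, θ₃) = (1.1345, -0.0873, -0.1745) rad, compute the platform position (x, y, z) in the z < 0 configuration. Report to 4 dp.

arm 1 at φ=0.0°: (R−r)+L cos θ1 = 0.2207;  S1 = (0.2207, 0.0000, -0.1088)
arm 2 at φ=120.0°: (R−r)+L cos θ2 = 0.2895;  S2 = (-0.1448, 0.2508, 0.0105)
φ3=240.0°: virtual centre (-0.1441, -0.2496, 0.0208), radius l
|S₂|²−|S₁|² = 0.0234;  |S₃|²−|S₁|² = 0.0229
plane₁₂: -0.7310x+0.5015y+0.2384z = 0.0234
Cramer: x(z) = -0.0317+0.3407z;  y(z) = 0.0004+0.0212z
into |P−S₁|² = l²: 1.1166z² + 0.0455z + -0.0268 = 0;  Δ = 0.1220;  z = -0.1768 or 0.1360 → z<0 root = -0.1768
x = -0.0920, y = -0.0033

(-0.0920, -0.0033, -0.1768)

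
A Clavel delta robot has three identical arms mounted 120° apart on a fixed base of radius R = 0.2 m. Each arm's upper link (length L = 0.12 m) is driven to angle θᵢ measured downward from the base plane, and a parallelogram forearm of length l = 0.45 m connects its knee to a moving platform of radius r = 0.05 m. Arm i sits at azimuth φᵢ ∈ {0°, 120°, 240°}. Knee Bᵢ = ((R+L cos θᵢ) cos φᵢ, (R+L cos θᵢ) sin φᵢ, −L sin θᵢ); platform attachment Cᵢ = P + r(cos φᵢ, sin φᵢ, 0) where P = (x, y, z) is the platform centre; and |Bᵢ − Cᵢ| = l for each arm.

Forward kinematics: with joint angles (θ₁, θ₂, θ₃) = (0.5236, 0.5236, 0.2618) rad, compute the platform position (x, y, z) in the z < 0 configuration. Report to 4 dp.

(-0.0177, -0.0306, -0.4175)

arm 1 at φ=0.0°: ρ1 = 0.2539;  O1 = (0.2539, 0.0000, -0.0600)
O2 = (0.2539·cos120.0°, 0.2539·sin120.0°, -0.0600) = (-0.1270, 0.2199, -0.0600)
φ3=240.0°: virtual centre (-0.1330, -0.2303, -0.0311), radius l
|O₂|²−|O₁|² = 0.0000;  |O₃|²−|O₁|² = 0.0036
linear system: -0.7618x+0.4398y = 0.0000−0.0000z; -0.7738x+-0.4606y = 0.0036−0.0579z
det = 0.6912;  x = -0.0023+0.0368z,  y = -0.0040+0.0638z
sphere 1 gives Az²+Bz+C=0 with A=1.0054, B=0.1006, C=-0.1332;  B²−4AC=0.5460;  roots -0.4175, 0.3174;  negative root z = -0.4175
x = -0.0177, y = -0.0306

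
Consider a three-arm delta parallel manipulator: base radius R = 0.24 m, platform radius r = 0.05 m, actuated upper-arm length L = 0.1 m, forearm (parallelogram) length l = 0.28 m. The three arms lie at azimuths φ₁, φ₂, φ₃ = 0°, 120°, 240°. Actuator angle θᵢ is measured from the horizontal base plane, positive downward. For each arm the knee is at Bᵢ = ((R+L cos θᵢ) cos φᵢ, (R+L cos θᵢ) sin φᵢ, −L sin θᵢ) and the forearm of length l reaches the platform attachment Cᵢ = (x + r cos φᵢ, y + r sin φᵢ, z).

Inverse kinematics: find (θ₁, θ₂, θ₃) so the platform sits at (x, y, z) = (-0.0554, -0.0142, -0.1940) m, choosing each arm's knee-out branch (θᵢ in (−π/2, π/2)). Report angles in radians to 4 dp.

θ₁ = 1.3957, θ₂ = 0.7856, θ₃ = 0.5234

rotate P by −φ1: (-0.0554, -0.0142, -0.1940)
  A=0.2454, B=-0.1940, C=(l²−L²−A²−y'²−z²)/(2L)=-0.1483
  γ=atan2(-0.1940,0.2454)=-0.6689;  ψ=arccos(-0.4741)=2.0647;  θ1=γ+ψ≈1.3957
arm 2 (φ=120.0°): x'=0.0154, y'=0.0551
  A cos θ + B sin θ = C:  0.1746·cos θ + -0.1940·sin θ = -0.0138
  γ=atan2(-0.1940,0.1746)=-0.8380;  ψ=arccos(-0.0528)=1.6236;  θ2=γ+ψ≈0.7856
φ3=240.0° → target in arm frame (0.0400, -0.0409)
  A cos θ + B sin θ = C:  0.1500·cos θ + -0.1940·sin θ = 0.0330
  √(A²+B²)=0.2452;  θ3 = -0.9126+1.4360 ≈ 0.5234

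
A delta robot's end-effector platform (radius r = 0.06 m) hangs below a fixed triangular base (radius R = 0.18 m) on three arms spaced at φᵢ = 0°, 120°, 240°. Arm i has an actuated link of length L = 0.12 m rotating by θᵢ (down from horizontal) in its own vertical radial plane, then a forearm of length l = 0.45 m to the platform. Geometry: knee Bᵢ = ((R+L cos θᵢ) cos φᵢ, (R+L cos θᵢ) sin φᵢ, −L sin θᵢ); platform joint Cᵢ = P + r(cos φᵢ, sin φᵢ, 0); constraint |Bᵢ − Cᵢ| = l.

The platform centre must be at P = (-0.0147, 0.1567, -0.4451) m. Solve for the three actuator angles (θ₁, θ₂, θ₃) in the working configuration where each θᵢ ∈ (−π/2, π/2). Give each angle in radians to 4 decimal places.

rotate P by −φ1: (-0.0147, 0.1567, -0.4451)
  e−x'=0.1347;  (l²−L²−(e−x')²−y'²−z²)/2L = -0.2196
  √(A²+B²)=0.4650;  θ1 = -1.2769+2.0627 ≈ 0.7858
arm 2 (φ=120.0°): x'=0.1431, y'=-0.0656
  A=-0.0231, B=-0.4451, C=(l²−L²−A²−y'²−z²)/(2L)=-0.0619
  √(A²+B²)=0.4457;  θ2 = -1.6226+1.7101 ≈ 0.0875
φ3=240.0° → target in arm frame (-0.1284, -0.0911)
  A cos θ + B sin θ = C:  0.2484·cos θ + -0.4451·sin θ = -0.3333
  √(A²+B²)=0.5097;  θ3 = -1.0618+2.2835 ≈ 1.2217

θ₁ = 0.7858, θ₂ = 0.0875, θ₃ = 1.2217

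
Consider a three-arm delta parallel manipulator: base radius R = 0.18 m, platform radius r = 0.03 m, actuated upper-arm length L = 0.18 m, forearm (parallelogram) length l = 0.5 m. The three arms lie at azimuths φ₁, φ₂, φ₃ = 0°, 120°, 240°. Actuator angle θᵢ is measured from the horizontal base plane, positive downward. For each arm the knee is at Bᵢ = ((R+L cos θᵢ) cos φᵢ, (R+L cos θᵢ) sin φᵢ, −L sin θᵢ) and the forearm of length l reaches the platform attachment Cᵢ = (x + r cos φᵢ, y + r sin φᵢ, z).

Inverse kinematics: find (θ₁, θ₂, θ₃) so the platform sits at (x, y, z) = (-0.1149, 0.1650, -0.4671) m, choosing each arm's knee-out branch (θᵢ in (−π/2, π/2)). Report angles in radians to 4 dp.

φ1=0.0° → target in arm frame (-0.1149, 0.1650)
  e−x'=0.2649;  (l²−L²−(e−x')²−y'²−z²)/2L = -0.2722
  √(A²+B²)=0.5370;  θ1 = -1.0549+2.1023 ≈ 1.0474
arm 2 (φ=120.0°): x'=0.2003, y'=0.0170
  e−x'=-0.0503;  (l²−L²−(e−x')²−y'²−z²)/2L = -0.0095
  √(A²+B²)=0.4698;  θ2 = -1.6782+1.5909 ≈ -0.0872
arm 3 (φ=240.0°): x'=-0.0854, y'=-0.1820
  A cos θ + B sin θ = C:  0.2354·cos θ + -0.4671·sin θ = -0.2476
  θ3 = atan2(B,A) + arccos(C/0.5231) = 0.9600

θ₁ = 1.0474, θ₂ = -0.0872, θ₃ = 0.9600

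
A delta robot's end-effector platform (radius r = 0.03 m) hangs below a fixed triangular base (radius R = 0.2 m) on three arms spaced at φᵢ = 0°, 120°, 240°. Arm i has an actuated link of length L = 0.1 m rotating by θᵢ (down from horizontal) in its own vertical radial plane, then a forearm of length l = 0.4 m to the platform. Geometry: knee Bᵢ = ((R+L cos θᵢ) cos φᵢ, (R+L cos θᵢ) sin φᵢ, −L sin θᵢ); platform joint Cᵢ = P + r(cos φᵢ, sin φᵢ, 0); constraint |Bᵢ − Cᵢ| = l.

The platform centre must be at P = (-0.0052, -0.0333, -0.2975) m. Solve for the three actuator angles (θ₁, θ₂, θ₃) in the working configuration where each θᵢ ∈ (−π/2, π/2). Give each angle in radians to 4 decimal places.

rotate P by −φ1: (-0.0052, -0.0333, -0.2975)
  A cos θ + B sin θ = C:  0.1752·cos θ + -0.2975·sin θ = 0.1484
  θ1 = atan2(B,A) + arccos(C/0.3453) = 0.0878
arm 2 (φ=120.0°): x'=-0.0262, y'=0.0212
  e−x'=0.1962;  (l²−L²−(e−x')²−y'²−z²)/2L = 0.1127
  γ=atan2(-0.2975,0.1962)=-0.9877;  ψ=arccos(0.3162)=1.2491;  θ2=γ+ψ≈0.2614
arm 3 (φ=240.0°): x'=0.0314, y'=0.0121
  A cos θ + B sin θ = C:  0.1386·cos θ + -0.2975·sin θ = 0.2107
  γ=atan2(-0.2975,0.1386)=-1.1349;  ψ=arccos(0.6421)=0.8735;  θ3=γ+ψ≈-0.2614

θ₁ = 0.0878, θ₂ = 0.2614, θ₃ = -0.2614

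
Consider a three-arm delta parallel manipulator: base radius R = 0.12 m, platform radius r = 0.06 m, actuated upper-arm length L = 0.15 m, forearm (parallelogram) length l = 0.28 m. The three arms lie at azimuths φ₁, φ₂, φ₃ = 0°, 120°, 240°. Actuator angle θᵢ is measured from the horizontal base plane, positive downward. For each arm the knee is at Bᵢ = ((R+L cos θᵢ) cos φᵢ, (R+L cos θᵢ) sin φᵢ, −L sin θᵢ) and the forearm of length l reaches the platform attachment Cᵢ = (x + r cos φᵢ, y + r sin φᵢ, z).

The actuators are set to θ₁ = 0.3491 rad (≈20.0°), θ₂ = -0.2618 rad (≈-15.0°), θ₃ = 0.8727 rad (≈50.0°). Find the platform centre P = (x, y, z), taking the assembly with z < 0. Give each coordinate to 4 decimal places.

arm 1 at φ=0.0°: (R−r)+L cos θ1 = 0.2010;  centre 1 = (0.2010, 0.0000, -0.0513)
centre 2 = (0.2049·cos120.0°, 0.2049·sin120.0°, 0.0388) = (-0.1024, 0.1774, 0.0388)
arm 3 at φ=240.0°: (R−r)+L cos θ3 = 0.1564;  centre 3 = (-0.0782, -0.1355, -0.1149)
subtract pairs → two planes through P
linear system: -0.6068x+0.3549y = 0.0005−0.1803z; -0.5583x+-0.2709y = -0.0053−-0.1272z
det = 0.3625;  x = 0.0049+0.0102z,  y = 0.0097+-0.4905z
quadratic in z: (1.2407)z²+(0.0891)z+(-0.0372)=0, √Δ=0.4390 → z ∈ {-0.2128, 0.1410}; z = -0.2128 (taking z<0)
x = 0.0027, y = 0.1141

(0.0027, 0.1141, -0.2128)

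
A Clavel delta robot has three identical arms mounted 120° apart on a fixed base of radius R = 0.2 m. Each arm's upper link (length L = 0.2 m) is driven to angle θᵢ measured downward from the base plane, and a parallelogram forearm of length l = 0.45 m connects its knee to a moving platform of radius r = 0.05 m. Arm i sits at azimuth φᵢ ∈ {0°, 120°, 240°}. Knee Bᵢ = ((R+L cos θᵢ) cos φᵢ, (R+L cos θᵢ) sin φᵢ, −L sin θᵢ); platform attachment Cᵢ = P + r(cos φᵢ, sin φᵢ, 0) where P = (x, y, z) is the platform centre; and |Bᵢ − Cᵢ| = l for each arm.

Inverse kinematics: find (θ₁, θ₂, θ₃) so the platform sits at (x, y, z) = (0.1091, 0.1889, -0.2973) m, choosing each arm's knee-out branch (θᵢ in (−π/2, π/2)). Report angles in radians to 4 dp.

θ₁ = -0.1745, θ₂ = -0.1741, θ₃ = 1.2219

φ1=0.0° → target in arm frame (0.1091, 0.1889)
  e−x'=0.0409;  (l²−L²−(e−x')²−y'²−z²)/2L = 0.0919
  √(A²+B²)=0.3001;  θ1 = -1.4341+1.2596 ≈ -0.1745
arm 2 (φ=120.0°): x'=0.1090, y'=-0.1889
  e−x'=0.0410;  (l²−L²−(e−x')²−y'²−z²)/2L = 0.0918
  θ2 = atan2(B,A) + arccos(C/0.3001) = -0.1741
rotate P by −φ3: (-0.2181, 0.0000, -0.2973)
  A cos θ + B sin θ = C:  0.3681·cos θ + -0.2973·sin θ = -0.1535
  √(A²+B²)=0.4732;  θ3 = -0.6793+1.9013 ≈ 1.2219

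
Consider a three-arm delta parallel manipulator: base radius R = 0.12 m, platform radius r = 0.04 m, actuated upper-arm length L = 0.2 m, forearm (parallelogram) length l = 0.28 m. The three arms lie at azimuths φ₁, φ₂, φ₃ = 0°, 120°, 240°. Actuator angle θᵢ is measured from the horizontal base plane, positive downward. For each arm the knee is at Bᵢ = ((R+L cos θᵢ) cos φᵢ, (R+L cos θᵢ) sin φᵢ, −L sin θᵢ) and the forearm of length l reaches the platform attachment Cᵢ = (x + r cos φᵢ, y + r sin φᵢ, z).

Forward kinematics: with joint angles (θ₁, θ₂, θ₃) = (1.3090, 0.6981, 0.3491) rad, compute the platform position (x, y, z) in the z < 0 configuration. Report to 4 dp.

(-0.1345, -0.0385, -0.2708)

φ1=0.0°: virtual centre (0.1318, 0.0000, -0.1932), radius l
centre 2 = (0.2332·cos120.0°, 0.2332·sin120.0°, -0.1286) = (-0.1166, 0.2020, -0.1286)
centre 3 = (0.2679·cos240.0°, 0.2679·sin240.0°, -0.0684) = (-0.1340, -0.2320, -0.0684)
eliminate P² terms by subtracting sphere 1 from 2 and 3
[-0.4967 0.4039 0.1293]·P = 0.0162;  [-0.5315 -0.4641 0.2495]·P = 0.0218
Cramer: x(z) = -0.0367+0.3612z;  y(z) = -0.0049+0.1241z
into |P−centre ₁|² = l²: 1.1458z² + 0.2635z + -0.0127 = 0;  Δ = 0.1275;  z = -0.2708 or 0.0409 → z<0 root = -0.2708
x = -0.1345, y = -0.0385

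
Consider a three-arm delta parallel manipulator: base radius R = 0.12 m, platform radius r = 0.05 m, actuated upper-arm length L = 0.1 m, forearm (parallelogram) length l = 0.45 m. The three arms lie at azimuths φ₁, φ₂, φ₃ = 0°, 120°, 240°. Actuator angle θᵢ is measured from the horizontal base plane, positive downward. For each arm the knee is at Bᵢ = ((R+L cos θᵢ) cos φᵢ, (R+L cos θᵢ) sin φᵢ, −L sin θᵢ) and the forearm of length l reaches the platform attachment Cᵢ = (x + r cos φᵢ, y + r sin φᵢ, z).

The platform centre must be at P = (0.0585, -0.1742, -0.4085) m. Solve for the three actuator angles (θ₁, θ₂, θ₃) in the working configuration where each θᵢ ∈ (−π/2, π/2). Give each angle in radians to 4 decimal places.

φ1=0.0° → target in arm frame (0.0585, -0.1742)
  e−x'=0.0115;  (l²−L²−(e−x')²−y'²−z²)/2L = -0.0243
  θ1 = atan2(B,A) + arccos(C/0.4087) = 0.0875
φ2=120.0° → target in arm frame (-0.1801, 0.0364)
  e−x'=0.2501;  (l²−L²−(e−x')²−y'²−z²)/2L = -0.1913
  γ=atan2(-0.4085,0.2501)=-1.0214;  ψ=arccos(-0.3993)=1.9816;  θ2=γ+ψ≈0.9602
arm 3 (φ=240.0°): x'=0.1216, y'=0.1378
  A cos θ + B sin θ = C:  -0.0516·cos θ + -0.4085·sin θ = 0.0199
  θ3 = atan2(B,A) + arccos(C/0.4117) = -0.1741

θ₁ = 0.0875, θ₂ = 0.9602, θ₃ = -0.1741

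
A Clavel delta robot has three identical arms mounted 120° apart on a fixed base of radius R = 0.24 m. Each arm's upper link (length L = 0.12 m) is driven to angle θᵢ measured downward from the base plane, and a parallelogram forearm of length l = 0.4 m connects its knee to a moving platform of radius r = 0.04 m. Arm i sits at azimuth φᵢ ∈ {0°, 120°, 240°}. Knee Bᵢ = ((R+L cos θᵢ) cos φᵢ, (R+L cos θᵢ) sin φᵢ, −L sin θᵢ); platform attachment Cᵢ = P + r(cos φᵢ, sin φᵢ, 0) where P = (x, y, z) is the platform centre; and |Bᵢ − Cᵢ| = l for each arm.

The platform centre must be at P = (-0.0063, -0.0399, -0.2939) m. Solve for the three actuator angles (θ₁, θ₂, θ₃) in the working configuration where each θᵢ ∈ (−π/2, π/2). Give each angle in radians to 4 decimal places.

θ₁ = 0.4362, θ₂ = 0.6109, θ₃ = 0.0870

φ1=0.0° → target in arm frame (-0.0063, -0.0399)
  A=0.2063, B=-0.2939, C=(l²−L²−A²−y'²−z²)/(2L)=0.0628
  √(A²+B²)=0.3591;  θ1 = -0.9588+1.3950 ≈ 0.4362
arm 2 (φ=120.0°): x'=-0.0314, y'=0.0254
  A=0.2314, B=-0.2939, C=(l²−L²−A²−y'²−z²)/(2L)=0.0210
  √(A²+B²)=0.3741;  θ2 = -0.9038+1.5147 ≈ 0.6109
arm 3 (φ=240.0°): x'=0.0377, y'=0.0145
  A=0.1623, B=-0.2939, C=(l²−L²−A²−y'²−z²)/(2L)=0.1361
  γ=atan2(-0.2939,0.1623)=-1.0663;  ψ=arccos(0.4055)=1.1533;  θ3=γ+ψ≈0.0870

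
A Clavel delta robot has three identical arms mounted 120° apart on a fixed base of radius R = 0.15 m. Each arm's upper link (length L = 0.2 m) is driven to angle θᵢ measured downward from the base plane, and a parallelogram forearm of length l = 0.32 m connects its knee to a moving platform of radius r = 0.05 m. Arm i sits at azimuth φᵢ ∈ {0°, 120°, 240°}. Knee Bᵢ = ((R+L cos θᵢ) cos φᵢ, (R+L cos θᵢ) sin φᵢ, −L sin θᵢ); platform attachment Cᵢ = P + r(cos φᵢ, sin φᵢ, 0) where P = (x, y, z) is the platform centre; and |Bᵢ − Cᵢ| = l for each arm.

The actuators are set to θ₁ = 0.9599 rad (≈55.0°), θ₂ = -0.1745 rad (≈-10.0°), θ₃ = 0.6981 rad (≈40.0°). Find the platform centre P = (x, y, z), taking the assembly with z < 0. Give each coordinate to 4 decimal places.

φ1=0.0°: virtual centre (0.2147, 0.0000, -0.1638), radius l
φ2=120.0°: virtual centre (-0.1485, 0.2572, 0.0347), radius l
φ3=240.0°: virtual centre (-0.1266, -0.2193, -0.1286), radius l
subtract pairs → two planes through P
plane₁₂: -0.7264x+0.5144y+0.3971z = 0.0164
det = 0.6697;  x = -0.0167+0.3142z,  y = 0.0084+-0.3283z
into |P−S₁|² = l²: 1.2065z² + 0.1767z + -0.0219 = 0;  Δ = 0.1371;  z = -0.2267 or 0.0802 → z<0 root = -0.2267
x = -0.0879, y = 0.0828

(-0.0879, 0.0828, -0.2267)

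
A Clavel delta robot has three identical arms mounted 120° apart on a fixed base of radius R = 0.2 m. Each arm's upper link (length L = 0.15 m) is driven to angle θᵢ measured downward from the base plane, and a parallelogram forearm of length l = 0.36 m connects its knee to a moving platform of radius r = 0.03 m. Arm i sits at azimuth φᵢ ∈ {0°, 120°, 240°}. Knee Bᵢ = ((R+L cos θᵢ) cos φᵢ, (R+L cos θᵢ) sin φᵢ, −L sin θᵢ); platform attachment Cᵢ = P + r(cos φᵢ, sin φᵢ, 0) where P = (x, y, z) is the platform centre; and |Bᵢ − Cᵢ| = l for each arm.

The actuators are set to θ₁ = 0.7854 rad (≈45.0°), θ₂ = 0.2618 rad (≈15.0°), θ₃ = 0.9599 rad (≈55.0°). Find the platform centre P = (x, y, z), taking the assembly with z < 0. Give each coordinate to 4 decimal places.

O1 = (0.2761·cos0.0°, 0.2761·sin0.0°, -0.1061) = (0.2761, 0.0000, -0.1061)
φ2=120.0°: virtual centre (-0.1574, 0.2727, -0.0388), radius l
arm 3 at φ=240.0°: ρ3 = 0.2560;  O3 = (-0.1280, -0.2217, -0.1229)
eliminate P² terms by subtracting sphere 1 from 2 and 3
linear system: -0.8670x+0.5454y = 0.0132−0.1345z; -0.8082x+-0.4435y = -0.0068−-0.0336z
det = 0.8253;  x = -0.0026+0.0501z,  y = 0.0201+-0.1670z
sphere 1 gives Az²+Bz+C=0 with A=1.0304, B=0.1775, C=-0.0403;  B²−4AC=0.1976;  roots -0.3018, 0.1296;  negative root z = -0.3018
x = -0.0177, y = 0.0705

(-0.0177, 0.0705, -0.3018)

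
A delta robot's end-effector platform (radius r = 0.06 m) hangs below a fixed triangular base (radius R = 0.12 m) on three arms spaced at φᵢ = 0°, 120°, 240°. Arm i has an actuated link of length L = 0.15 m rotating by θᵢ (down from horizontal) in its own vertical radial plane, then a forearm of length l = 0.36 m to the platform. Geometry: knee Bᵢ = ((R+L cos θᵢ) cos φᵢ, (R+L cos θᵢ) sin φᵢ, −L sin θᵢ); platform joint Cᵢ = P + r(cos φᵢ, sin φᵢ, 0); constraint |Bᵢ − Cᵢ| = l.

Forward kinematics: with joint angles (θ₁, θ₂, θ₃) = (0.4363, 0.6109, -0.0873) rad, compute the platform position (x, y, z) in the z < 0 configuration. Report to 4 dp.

(-0.0262, -0.0995, -0.3286)

φ1=0.0°: virtual centre (0.1959, 0.0000, -0.0634), radius l
arm 2 at φ=120.0°: e+L cos θ2 = 0.1829;  S2 = (-0.0914, 0.1584, -0.0860)
φ3=240.0°: virtual centre (-0.1047, -0.1814, 0.0131), radius l
eliminate P² terms by subtracting sphere 1 from 2 and 3
[-0.5748 0.3167 -0.0453]·P = -0.0016;  [-0.6013 -0.3627 0.1529]·P = 0.0016
det = 0.3990;  x = 0.0001+0.0802z,  y = -0.0047+0.2886z
sphere 1 gives Az²+Bz+C=0 with A=1.0897, B=0.0926, C=-0.0872;  B²−4AC=0.3888;  roots -0.3286, 0.2436;  negative root z = -0.3286
x = -0.0262, y = -0.0995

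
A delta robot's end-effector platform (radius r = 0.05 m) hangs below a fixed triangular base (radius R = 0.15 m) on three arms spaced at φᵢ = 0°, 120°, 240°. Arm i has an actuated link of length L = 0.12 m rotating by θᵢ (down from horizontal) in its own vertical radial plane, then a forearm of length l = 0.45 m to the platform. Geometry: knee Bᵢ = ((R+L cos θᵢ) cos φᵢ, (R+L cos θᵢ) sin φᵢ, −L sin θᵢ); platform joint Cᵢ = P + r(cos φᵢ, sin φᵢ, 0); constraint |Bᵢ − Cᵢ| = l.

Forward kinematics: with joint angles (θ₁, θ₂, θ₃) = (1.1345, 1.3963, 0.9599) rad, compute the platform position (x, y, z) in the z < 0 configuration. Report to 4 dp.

(0.0072, -0.0619, -0.5307)

arm 1 at φ=0.0°: ρ1 = 0.1507;  S1 = (0.1507, 0.0000, -0.1088)
arm 2 at φ=120.0°: ρ2 = 0.1208;  S2 = (-0.0604, 0.1046, -0.1182)
φ3=240.0°: virtual centre (-0.0844, -0.1462, -0.0983), radius l
|S₂|²−|S₁|² = -0.0060;  |S₃|²−|S₁|² = 0.0036
linear system: -0.4223x+0.2093y = -0.0060−-0.0188z; -0.4703x+-0.2924y = 0.0036−0.0209z
det = 0.2219;  x = 0.0045+-0.0051z,  y = -0.0196+0.0797z
sphere 1 gives Az²+Bz+C=0 with A=1.0064, B=0.2159, C=-0.1689;  B²−4AC=0.7265;  roots -0.5307, 0.3162;  negative root z = -0.5307
x = 0.0072, y = -0.0619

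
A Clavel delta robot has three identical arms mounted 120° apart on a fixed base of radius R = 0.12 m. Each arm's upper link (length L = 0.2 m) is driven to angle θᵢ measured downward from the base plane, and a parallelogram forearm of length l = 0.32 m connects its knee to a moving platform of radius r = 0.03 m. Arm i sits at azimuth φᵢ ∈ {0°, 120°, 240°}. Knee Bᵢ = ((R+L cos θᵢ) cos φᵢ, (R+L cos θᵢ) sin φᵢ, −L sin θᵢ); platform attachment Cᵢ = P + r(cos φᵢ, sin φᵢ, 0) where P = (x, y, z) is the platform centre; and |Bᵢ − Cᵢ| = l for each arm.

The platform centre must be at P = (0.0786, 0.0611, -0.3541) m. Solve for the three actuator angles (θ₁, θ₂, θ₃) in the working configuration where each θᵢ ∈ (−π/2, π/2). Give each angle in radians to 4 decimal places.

θ₁ = 0.5234, θ₂ = 0.7854, θ₃ = 1.1347

φ1=0.0° → target in arm frame (0.0786, 0.0611)
  e−x'=0.0114;  (l²−L²−(e−x')²−y'²−z²)/2L = -0.1671
  θ1 = atan2(B,A) + arccos(C/0.3543) = 0.5234
φ2=120.0° → target in arm frame (0.0136, -0.0986)
  A=0.0764, B=-0.3541, C=(l²−L²−A²−y'²−z²)/(2L)=-0.1964
  θ2 = atan2(B,A) + arccos(C/0.3622) = 0.7854
rotate P by −φ3: (-0.0922, 0.0375, -0.3541)
  e−x'=0.1822;  (l²−L²−(e−x')²−y'²−z²)/2L = -0.2440
  √(A²+B²)=0.3982;  θ3 = -1.0955+2.2303 ≈ 1.1347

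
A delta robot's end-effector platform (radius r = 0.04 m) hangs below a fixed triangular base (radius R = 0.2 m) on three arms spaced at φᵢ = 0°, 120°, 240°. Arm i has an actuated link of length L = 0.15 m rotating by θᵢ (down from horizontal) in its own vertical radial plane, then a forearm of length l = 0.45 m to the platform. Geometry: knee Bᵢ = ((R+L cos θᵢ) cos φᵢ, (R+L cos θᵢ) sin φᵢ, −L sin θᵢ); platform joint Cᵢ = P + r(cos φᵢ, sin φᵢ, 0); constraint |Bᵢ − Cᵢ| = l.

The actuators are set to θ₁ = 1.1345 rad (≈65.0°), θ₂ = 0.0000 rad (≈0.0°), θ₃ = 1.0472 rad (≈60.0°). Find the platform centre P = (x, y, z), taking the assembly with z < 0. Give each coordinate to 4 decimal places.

arm 1 at φ=0.0°: e+L cos θ1 = 0.2234;  centre 1 = (0.2234, 0.0000, -0.1359)
centre 2 = (0.3100·cos120.0°, 0.3100·sin120.0°, 0.0000) = (-0.1550, 0.2685, 0.0000)
centre 3 = (0.2350·cos240.0°, 0.2350·sin240.0°, -0.1299) = (-0.1175, -0.2035, -0.1299)
eliminate P² terms by subtracting sphere 1 from 2 and 3
[-0.7568 0.5369 0.2719]·P = 0.0277;  [-0.6818 -0.4070 0.0121]·P = 0.0037
det = 0.6741;  x = -0.0197+0.1738z,  y = 0.0239+-0.2614z
quadratic in z: (1.0985)z²+(0.1749)z+(-0.1244)=0, √Δ=0.7596 → z ∈ {-0.4254, 0.2661}; z = -0.4254 (taking z<0)
x = -0.0936, y = 0.1351

(-0.0936, 0.1351, -0.4254)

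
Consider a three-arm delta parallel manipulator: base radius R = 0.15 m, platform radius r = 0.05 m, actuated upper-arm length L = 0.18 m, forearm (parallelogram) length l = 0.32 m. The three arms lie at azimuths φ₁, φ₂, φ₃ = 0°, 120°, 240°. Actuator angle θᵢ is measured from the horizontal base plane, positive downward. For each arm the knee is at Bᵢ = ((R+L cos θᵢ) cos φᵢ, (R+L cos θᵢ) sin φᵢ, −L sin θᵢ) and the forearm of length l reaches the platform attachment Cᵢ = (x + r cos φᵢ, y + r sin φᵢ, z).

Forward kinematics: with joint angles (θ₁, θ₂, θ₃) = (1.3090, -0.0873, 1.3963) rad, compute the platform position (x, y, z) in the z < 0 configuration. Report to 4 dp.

(-0.0863, 0.1834, -0.2944)

S1 = (0.1466·cos0.0°, 0.1466·sin0.0°, -0.1739) = (0.1466, 0.0000, -0.1739)
S2 = (0.2793·cos120.0°, 0.2793·sin120.0°, 0.0157) = (-0.1397, 0.2419, 0.0157)
arm 3 at φ=240.0°: (R−r)+L cos θ3 = 0.1313;  S3 = (-0.0656, -0.1137, -0.1773)
eliminate P² terms by subtracting sphere 1 from 2 and 3
linear system: -0.5725x+0.4838y = 0.0265−0.3791z; -0.4244x+-0.2273y = -0.0031−-0.0068z
Cramer: x(z) = -0.0136+0.2471z;  y(z) = 0.0388-0.4912z
quadratic in z: (1.3024)z²+(0.2304)z+(-0.0450)=0, √Δ=0.5363 → z ∈ {-0.2944, 0.1174}; z = -0.2944 (taking z<0)
x = -0.0863, y = 0.1834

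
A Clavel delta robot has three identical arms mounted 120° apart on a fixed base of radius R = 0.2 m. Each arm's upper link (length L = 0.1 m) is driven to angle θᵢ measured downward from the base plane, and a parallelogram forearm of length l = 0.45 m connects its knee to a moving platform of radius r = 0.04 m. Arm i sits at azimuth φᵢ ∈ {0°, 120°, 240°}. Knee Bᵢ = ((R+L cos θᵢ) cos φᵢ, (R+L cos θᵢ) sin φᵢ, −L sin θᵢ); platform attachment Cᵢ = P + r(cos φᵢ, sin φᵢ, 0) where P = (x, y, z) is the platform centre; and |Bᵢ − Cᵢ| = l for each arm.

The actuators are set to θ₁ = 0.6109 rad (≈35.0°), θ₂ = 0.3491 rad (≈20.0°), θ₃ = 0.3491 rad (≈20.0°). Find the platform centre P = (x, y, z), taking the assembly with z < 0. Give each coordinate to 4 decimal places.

arm 1 at φ=0.0°: e+L cos θ1 = 0.2419;  S1 = (0.2419, 0.0000, -0.0574)
arm 2 at φ=120.0°: e+L cos θ2 = 0.2540;  S2 = (-0.1270, 0.2199, -0.0342)
arm 3 at φ=240.0°: e+L cos θ3 = 0.2540;  S3 = (-0.1270, -0.2199, -0.0342)
|S₂|²−|S₁|² = 0.0039;  |S₃|²−|S₁|² = 0.0039
plane₁₂: -0.7378x+0.4399y+0.0463z = 0.0039
Cramer: x(z) = -0.0052+0.0628z;  y(z) = 0.0000-0.0000z
quadratic in z: (1.0039)z²+(0.0837)z+(-0.1381)=0, √Δ=0.7495 → z ∈ {-0.4149, 0.3316}; z = -0.4149 (taking z<0)
x = -0.0313, y = 0.0000

(-0.0313, 0.0000, -0.4149)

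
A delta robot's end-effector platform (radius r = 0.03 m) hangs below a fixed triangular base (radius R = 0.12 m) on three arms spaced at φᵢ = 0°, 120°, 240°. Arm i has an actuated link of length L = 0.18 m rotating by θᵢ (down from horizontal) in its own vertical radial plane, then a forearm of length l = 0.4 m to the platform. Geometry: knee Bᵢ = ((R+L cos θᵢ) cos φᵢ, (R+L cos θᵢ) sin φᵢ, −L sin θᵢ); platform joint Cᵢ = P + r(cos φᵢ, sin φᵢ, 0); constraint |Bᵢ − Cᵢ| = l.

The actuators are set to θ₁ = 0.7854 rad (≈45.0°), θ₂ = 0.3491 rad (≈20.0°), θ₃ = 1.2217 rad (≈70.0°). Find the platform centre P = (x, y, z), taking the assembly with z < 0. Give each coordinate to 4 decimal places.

arm 1 at φ=0.0°: (R−r)+L cos θ1 = 0.2173;  centre 1 = (0.2173, 0.0000, -0.1273)
centre 2 = (0.2591·cos120.0°, 0.2591·sin120.0°, -0.0616) = (-0.1296, 0.2244, -0.0616)
centre 3 = (0.1516·cos240.0°, 0.1516·sin240.0°, -0.1691) = (-0.0758, -0.1313, -0.1691)
subtract pairs → two planes through P
linear system: -0.6937x+0.4488y = 0.0075−0.1314z; -0.5861x+-0.2625y = -0.0118−-0.0837z
det = 0.4452;  x = 0.0075+-0.0069z,  y = 0.0284+-0.3035z
quadratic in z: (1.0922)z²+(0.2403)z+(-0.0990)=0, √Δ=0.7001 → z ∈ {-0.4305, 0.2105}; z = -0.4305 (taking z<0)
x = 0.0105, y = 0.1590

(0.0105, 0.1590, -0.4305)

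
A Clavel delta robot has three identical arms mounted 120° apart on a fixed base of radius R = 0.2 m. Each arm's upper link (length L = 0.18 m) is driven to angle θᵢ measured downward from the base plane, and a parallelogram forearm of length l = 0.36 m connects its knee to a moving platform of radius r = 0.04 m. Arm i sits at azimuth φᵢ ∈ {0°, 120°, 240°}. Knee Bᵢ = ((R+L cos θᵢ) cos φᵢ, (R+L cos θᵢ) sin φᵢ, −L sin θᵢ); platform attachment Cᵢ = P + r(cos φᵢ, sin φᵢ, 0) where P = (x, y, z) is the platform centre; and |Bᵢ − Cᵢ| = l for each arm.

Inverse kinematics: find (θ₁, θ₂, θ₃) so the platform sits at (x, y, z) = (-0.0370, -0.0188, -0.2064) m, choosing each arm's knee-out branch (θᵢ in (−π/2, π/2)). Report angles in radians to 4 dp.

φ1=0.0° → target in arm frame (-0.0370, -0.0188)
  A cos θ + B sin θ = C:  0.1970·cos θ + -0.2064·sin θ = 0.0429
  √(A²+B²)=0.2853;  θ1 = -0.8087+1.4199 ≈ 0.6112
φ2=120.0° → target in arm frame (0.0022, 0.0414)
  A cos θ + B sin θ = C:  0.1578·cos θ + -0.2064·sin θ = 0.0777
  θ2 = atan2(B,A) + arccos(C/0.2598) = 0.3488
φ3=240.0° → target in arm frame (0.0348, -0.0226)
  A=0.1252, B=-0.2064, C=(l²−L²−A²−y'²−z²)/(2L)=0.1067
  γ=atan2(-0.2064,0.1252)=-1.0255;  ψ=arccos(0.4419)=1.1131;  θ3=γ+ψ≈0.0876

θ₁ = 0.6112, θ₂ = 0.3488, θ₃ = 0.0876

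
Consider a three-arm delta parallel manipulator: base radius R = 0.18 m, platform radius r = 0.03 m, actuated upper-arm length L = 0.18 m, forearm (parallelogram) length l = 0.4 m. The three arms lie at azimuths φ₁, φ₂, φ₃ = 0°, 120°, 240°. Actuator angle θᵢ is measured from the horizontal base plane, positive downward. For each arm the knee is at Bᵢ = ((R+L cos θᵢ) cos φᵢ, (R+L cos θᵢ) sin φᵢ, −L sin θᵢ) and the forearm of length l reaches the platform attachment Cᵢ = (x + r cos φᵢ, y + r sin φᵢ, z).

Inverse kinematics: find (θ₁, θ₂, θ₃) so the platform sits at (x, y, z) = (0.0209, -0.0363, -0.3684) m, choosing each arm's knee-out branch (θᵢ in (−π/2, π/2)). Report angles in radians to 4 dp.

θ₁ = 0.5239, θ₂ = 0.7854, θ₃ = 0.5235

rotate P by −φ1: (0.0209, -0.0363, -0.3684)
  e−x'=0.1291;  (l²−L²−(e−x')²−y'²−z²)/2L = -0.0725
  γ=atan2(-0.3684,0.1291)=-1.2337;  ψ=arccos(-0.1857)=1.7576;  θ1=γ+ψ≈0.5239
rotate P by −φ2: (-0.0419, 0.0001, -0.3684)
  A=0.1919, B=-0.3684, C=(l²−L²−A²−y'²−z²)/(2L)=-0.1248
  γ=atan2(-0.3684,0.1919)=-1.0906;  ψ=arccos(-0.3005)=1.8760;  θ2=γ+ψ≈0.7854
rotate P by −φ3: (0.0210, 0.0362, -0.3684)
  e−x'=0.1290;  (l²−L²−(e−x')²−y'²−z²)/2L = -0.0724
  √(A²+B²)=0.3903;  θ3 = -1.2339+1.7575 ≈ 0.5235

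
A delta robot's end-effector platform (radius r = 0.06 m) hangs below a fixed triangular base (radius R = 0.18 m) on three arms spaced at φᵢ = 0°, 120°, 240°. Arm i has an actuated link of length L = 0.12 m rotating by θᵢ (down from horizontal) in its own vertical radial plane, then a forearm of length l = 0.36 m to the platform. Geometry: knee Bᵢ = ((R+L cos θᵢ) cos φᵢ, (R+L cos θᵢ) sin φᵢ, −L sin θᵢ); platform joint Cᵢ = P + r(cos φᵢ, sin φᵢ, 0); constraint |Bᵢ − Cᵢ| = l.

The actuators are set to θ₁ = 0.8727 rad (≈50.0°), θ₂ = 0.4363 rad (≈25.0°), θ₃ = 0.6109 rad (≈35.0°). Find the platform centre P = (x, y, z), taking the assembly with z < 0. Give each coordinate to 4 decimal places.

(-0.0470, 0.0193, -0.3558)

O1 = (0.1971·cos0.0°, 0.1971·sin0.0°, -0.0919) = (0.1971, 0.0000, -0.0919)
O2 = (0.2288·cos120.0°, 0.2288·sin120.0°, -0.0507) = (-0.1144, 0.1981, -0.0507)
φ3=240.0°: virtual centre (-0.1091, -0.1890, -0.0688), radius l
subtract pairs → two planes through P
[-0.6230 0.3962 0.0824]·P = 0.0076;  [-0.6126 -0.3781 0.0462]·P = 0.0051
det = 0.4783;  x = -0.0102+0.1034z,  y = 0.0031+-0.0454z
quadratic in z: (1.0128)z²+(0.1407)z+(-0.0781)=0, √Δ=0.5800 → z ∈ {-0.3558, 0.2169}; z = -0.3558 (taking z<0)
x = -0.0470, y = 0.0193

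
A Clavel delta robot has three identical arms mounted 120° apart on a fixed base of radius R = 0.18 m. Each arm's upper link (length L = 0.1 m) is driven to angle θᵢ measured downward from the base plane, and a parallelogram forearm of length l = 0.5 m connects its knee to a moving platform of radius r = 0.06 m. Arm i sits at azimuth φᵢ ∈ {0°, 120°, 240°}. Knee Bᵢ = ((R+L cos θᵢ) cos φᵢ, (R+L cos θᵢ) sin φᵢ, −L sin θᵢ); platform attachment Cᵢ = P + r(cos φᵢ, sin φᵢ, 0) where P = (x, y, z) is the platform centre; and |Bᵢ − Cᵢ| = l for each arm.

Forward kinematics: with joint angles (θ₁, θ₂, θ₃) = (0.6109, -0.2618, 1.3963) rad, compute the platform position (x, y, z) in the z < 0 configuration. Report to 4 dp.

(0.0027, 0.2183, -0.4607)

S1 = (0.2019·cos0.0°, 0.2019·sin0.0°, -0.0574) = (0.2019, 0.0000, -0.0574)
arm 2 at φ=120.0°: ρ2 = 0.2166;  S2 = (-0.1083, 0.1876, 0.0259)
φ3=240.0°: virtual centre (-0.0687, -0.1190, -0.0985), radius l
|S₂|²−|S₁|² = 0.0035;  |S₃|²−|S₁|² = -0.0155
linear system: -0.6204x+0.3751y = 0.0035−0.1665z; -0.5412x+-0.2379y = -0.0155−-0.0822z
det = 0.3506;  x = 0.0142+0.0250z,  y = 0.0329+-0.4025z
into |P−S₁|² = l²: 1.1626z² + 0.0789z + -0.2104 = 0;  Δ = 0.9846;  z = -0.4607 or 0.3928 → z<0 root = -0.4607
x = 0.0027, y = 0.2183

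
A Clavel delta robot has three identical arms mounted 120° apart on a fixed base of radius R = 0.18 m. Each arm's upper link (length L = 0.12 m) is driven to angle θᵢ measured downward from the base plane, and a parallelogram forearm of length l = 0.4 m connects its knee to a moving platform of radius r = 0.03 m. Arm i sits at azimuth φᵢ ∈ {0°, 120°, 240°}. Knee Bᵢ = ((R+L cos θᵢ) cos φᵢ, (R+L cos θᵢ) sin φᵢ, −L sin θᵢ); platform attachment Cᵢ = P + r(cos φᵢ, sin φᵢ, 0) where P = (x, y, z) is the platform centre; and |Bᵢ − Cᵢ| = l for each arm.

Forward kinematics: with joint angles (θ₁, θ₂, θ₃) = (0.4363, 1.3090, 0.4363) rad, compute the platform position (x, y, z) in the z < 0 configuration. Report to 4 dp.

O1 = (0.2588·cos0.0°, 0.2588·sin0.0°, -0.0507) = (0.2588, 0.0000, -0.0507)
arm 2 at φ=120.0°: ρ2 = 0.1811;  O2 = (-0.0905, 0.1568, -0.1159)
φ3=240.0°: virtual centre (-0.1294, -0.2241, -0.0507), radius l
subtract pairs → two planes through P
plane₁₂: -0.6986x+0.3136y+-0.1304z = -0.0233
Cramer: x(z) = 0.0188-0.1050z;  y(z) = -0.0325+0.1819z
into |P−O₁|² = l²: 1.0441z² + 0.1400z + -0.0988 = 0;  Δ = 0.4321;  z = -0.3818 or 0.2478 → z<0 root = -0.3818
x = 0.0589, y = -0.1020

(0.0589, -0.1020, -0.3818)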